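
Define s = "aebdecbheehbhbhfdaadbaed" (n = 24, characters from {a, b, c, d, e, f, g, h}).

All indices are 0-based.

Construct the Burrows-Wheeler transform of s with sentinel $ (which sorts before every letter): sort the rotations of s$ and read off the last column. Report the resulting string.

rank  rotation                   last
    0  $aebdecbheehbhbhfdaadbaed  d
    1  aadbaed$aebdecbheehbhbhfd  d
    2  adbaed$aebdecbheehbhbhfda  a
    3  aebdecbheehbhbhfdaadbaed$  $
    4  aed$aebdecbheehbhbhfdaadb  b
    5  baed$aebdecbheehbhbhfdaad  d
    6  bdecbheehbhbhfdaadbaed$ae  e
    7  bhbhfdaadbaed$aebdecbheeh  h
    8  bheehbhbhfdaadbaed$aebdec  c
    9  bhfdaadbaed$aebdecbheehbh  h
   10  cbheehbhbhfdaadbaed$aebde  e
   11  d$aebdecbheehbhbhfdaadbae  e
   12  daadbaed$aebdecbheehbhbhf  f
   13  dbaed$aebdecbheehbhbhfdaa  a
   14  decbheehbhbhfdaadbaed$aeb  b
   15  ebdecbheehbhbhfdaadbaed$a  a
   16  ecbheehbhbhfdaadbaed$aebd  d
   17  ed$aebdecbheehbhbhfdaadba  a
   18  eehbhbhfdaadbaed$aebdecbh  h
   19  ehbhbhfdaadbaed$aebdecbhe  e
   20  fdaadbaed$aebdecbheehbhbh  h
   21  hbhbhfdaadbaed$aebdecbhee  e
   22  hbhfdaadbaed$aebdecbheehb  b
   23  heehbhbhfdaadbaed$aebdecb  b
   24  hfdaadbaed$aebdecbheehbhb  b

dda$bdehcheefabadahehebbb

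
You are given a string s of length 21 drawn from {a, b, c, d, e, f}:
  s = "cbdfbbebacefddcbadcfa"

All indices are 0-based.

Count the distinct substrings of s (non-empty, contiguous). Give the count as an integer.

rank | idx | suffix
   0 |  20 | a
   1 |   8 | acefddcbadcfa
   2 |  16 | adcfa
   3 |   7 | bacefddcbadcfa
   4 |  15 | badcfa
   5 |   4 | bbebacefddcbadcfa
   6 |   1 | bdfbbebacefddcbadcfa
   7 |   5 | bebacefddcbadcfa
   8 |  14 | cbadcfa
   9 |   0 | cbdfbbebacefddcbadcfa
  10 |   9 | cefddcbadcfa
  11 |  18 | cfa
  12 |  13 | dcbadcfa
  13 |  17 | dcfa
  14 |  12 | ddcbadcfa
  15 |   2 | dfbbebacefddcbadcfa
  16 |   6 | ebacefddcbadcfa
  17 |  10 | efddcbadcfa
  18 |  19 | fa
  19 |   3 | fbbebacefddcbadcfa
  20 |  11 | fddcbadcfa

SA = [20, 8, 16, 7, 15, 4, 1, 5, 14, 0, 9, 18, 13, 17, 12, 2, 6, 10, 19, 3, 11]
rank  pair      lcp
   1  s[20:],s[8:]  1  'a'
   2  s[8:],s[16:]  1  'a'
   3  s[16:],s[7:]  0  ''
   4  s[7:],s[15:]  2  'ba'
   5  s[15:],s[4:]  1  'b'
   6  s[4:],s[1:]  1  'b'
   7  s[1:],s[5:]  1  'b'
   8  s[5:],s[14:]  0  ''
   9  s[14:],s[0:]  2  'cb'
  10  s[0:],s[9:]  1  'c'
  11  s[9:],s[18:]  1  'c'
  12  s[18:],s[13:]  0  ''
  13  s[13:],s[17:]  2  'dc'
  14  s[17:],s[12:]  1  'd'
  15  s[12:],s[2:]  1  'd'
  16  s[2:],s[6:]  0  ''
  17  s[6:],s[10:]  1  'e'
  18  s[10:],s[19:]  0  ''
  19  s[19:],s[3:]  1  'f'
  20  s[3:],s[11:]  1  'f'

n(n+1)/2 = 21·22/2 = 231
Σ LCP = 0 + 1 + 1 + 0 + 2 + 1 + 1 + 1 + 0 + 2 + 1 + 1 + 0 + 2 + 1 + 1 + 0 + 1 + 0 + 1 + 1 = 18
distinct = 231 − 18 = 213

213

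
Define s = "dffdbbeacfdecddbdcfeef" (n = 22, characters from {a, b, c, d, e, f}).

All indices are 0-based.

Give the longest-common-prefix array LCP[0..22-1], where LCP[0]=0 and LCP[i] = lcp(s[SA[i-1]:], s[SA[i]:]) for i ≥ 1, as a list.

[0, 0, 1, 1, 0, 1, 2, 0, 2, 1, 1, 1, 1, 0, 1, 1, 1, 0, 1, 2, 1, 1]

rank | idx | suffix
   0 |   7 | acfdecddbdcfeef
   1 |   4 | bbeacfdecddbdcfeef
   2 |  15 | bdcfeef
   3 |   5 | beacfdecddbdcfeef
   4 |  12 | cddbdcfeef
   5 |   8 | cfdecddbdcfeef
   6 |  17 | cfeef
   7 |   3 | dbbeacfdecddbdcfeef
   8 |  14 | dbdcfeef
   9 |  16 | dcfeef
  10 |  13 | ddbdcfeef
  11 |  10 | decddbdcfeef
  12 |   0 | dffdbbeacfdecddbdcfeef
  13 |   6 | eacfdecddbdcfeef
  14 |  11 | ecddbdcfeef
  15 |  19 | eef
  16 |  20 | ef
  17 |  21 | f
  18 |   2 | fdbbeacfdecddbdcfeef
  19 |   9 | fdecddbdcfeef
  20 |  18 | feef
  21 |   1 | ffdbbeacfdecddbdcfeef

SA = [7, 4, 15, 5, 12, 8, 17, 3, 14, 16, 13, 10, 0, 6, 11, 19, 20, 21, 2, 9, 18, 1]
[i] adj suffixes → lcp
  [1] 7/4 → 0 ('')
  [2] 4/15 → 1 ('b')
  [3] 15/5 → 1 ('b')
  [4] 5/12 → 0 ('')
  [5] 12/8 → 1 ('c')
  [6] 8/17 → 2 ('cf')
  [7] 17/3 → 0 ('')
  [8] 3/14 → 2 ('db')
  [9] 14/16 → 1 ('d')
  [10] 16/13 → 1 ('d')
  [11] 13/10 → 1 ('d')
  [12] 10/0 → 1 ('d')
  [13] 0/6 → 0 ('')
  [14] 6/11 → 1 ('e')
  [15] 11/19 → 1 ('e')
  [16] 19/20 → 1 ('e')
  [17] 20/21 → 0 ('')
  [18] 21/2 → 1 ('f')
  [19] 2/9 → 2 ('fd')
  [20] 9/18 → 1 ('f')
  [21] 18/1 → 1 ('f')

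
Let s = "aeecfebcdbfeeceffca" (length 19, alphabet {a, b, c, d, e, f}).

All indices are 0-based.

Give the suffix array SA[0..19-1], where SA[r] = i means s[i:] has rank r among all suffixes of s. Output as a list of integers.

sorted suffixes:
  #0 SA[0]=18  'a'
  #1 SA[1]=0  'aeecfebcdbfeeceffca'
  #2 SA[2]=6  'bcdbfeeceffca'
  #3 SA[3]=9  'bfeeceffca'
  #4 SA[4]=17  'ca'
  #5 SA[5]=7  'cdbfeeceffca'
  #6 SA[6]=13  'ceffca'
  #7 SA[7]=3  'cfebcdbfeeceffca'
  #8 SA[8]=8  'dbfeeceffca'
  #9 SA[9]=5  'ebcdbfeeceffca'
  #10 SA[10]=12  'eceffca'
  #11 SA[11]=2  'ecfebcdbfeeceffca'
  #12 SA[12]=11  'eeceffca'
  #13 SA[13]=1  'eecfebcdbfeeceffca'
  #14 SA[14]=14  'effca'
  #15 SA[15]=16  'fca'
  #16 SA[16]=4  'febcdbfeeceffca'
  #17 SA[17]=10  'feeceffca'
  #18 SA[18]=15  'ffca'

[18, 0, 6, 9, 17, 7, 13, 3, 8, 5, 12, 2, 11, 1, 14, 16, 4, 10, 15]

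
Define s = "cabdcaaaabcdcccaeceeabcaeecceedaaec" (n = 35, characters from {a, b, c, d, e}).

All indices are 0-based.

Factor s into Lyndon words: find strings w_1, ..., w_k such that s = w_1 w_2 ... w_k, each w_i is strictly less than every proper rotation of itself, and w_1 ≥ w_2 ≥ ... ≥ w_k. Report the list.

["c", "abdc", "aaaabcdcccaeceeabcaeecceedaaec"]

emit factor 1: 'c' (i=0, period=1)
emit factor 2: 'abdc' (i=1, period=4)
emit factor 3: 'aaaabcdcccaeceeabcaeecceedaaec' (i=5, period=30)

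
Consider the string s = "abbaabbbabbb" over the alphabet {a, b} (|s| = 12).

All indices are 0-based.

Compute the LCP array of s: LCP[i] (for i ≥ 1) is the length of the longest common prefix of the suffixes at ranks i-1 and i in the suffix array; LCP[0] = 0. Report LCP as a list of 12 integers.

rank | idx | suffix
   0 |   3 | aabbbabbb
   1 |   0 | abbaabbbabbb
   2 |   8 | abbb
   3 |   4 | abbbabbb
   4 |  11 | b
   5 |   2 | baabbbabbb
   6 |   7 | babbb
   7 |  10 | bb
   8 |   1 | bbaabbbabbb
   9 |   6 | bbabbb
  10 |   9 | bbb
  11 |   5 | bbbabbb

SA = [3, 0, 8, 4, 11, 2, 7, 10, 1, 6, 9, 5]
[i] adj suffixes → lcp
  [1] 3/0 → 1 ('a')
  [2] 0/8 → 3 ('abb')
  [3] 8/4 → 4 ('abbb')
  [4] 4/11 → 0 ('')
  [5] 11/2 → 1 ('b')
  [6] 2/7 → 2 ('ba')
  [7] 7/10 → 1 ('b')
  [8] 10/1 → 2 ('bb')
  [9] 1/6 → 3 ('bba')
  [10] 6/9 → 2 ('bb')
  [11] 9/5 → 3 ('bbb')

[0, 1, 3, 4, 0, 1, 2, 1, 2, 3, 2, 3]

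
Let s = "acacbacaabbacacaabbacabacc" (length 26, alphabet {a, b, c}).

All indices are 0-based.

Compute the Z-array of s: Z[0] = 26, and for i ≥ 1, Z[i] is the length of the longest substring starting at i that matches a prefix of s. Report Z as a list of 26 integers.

[26, 0, 2, 0, 0, 3, 0, 1, 1, 0, 0, 4, 0, 3, 0, 1, 1, 0, 0, 3, 0, 1, 0, 2, 0, 0]

Z[0]=26
i=1: outside box; Z[1]=0
i=2: outside box; Z[2]=2 scan→box=[2,4)
i=3: min(r-i=1, Z[1]=0)=0; Z[3]=0
i=4: outside box; Z[4]=0
i=5: outside box; Z[5]=3 scan→box=[5,8)
i=6: min(r-i=2, Z[1]=0)=0; Z[6]=0
i=7: min(r-i=1, Z[2]=2)=1; Z[7]=1
i=8: outside box; Z[8]=1 scan→box=[8,9)
i=9: outside box; Z[9]=0
i=10: outside box; Z[10]=0
i=11: outside box; Z[11]=4 scan→box=[11,15)
i=12: min(r-i=3, Z[1]=0)=0; Z[12]=0
i=13: min(r-i=2, Z[2]=2)=2; Z[13]=3 scan→box=[13,16)
i=14: min(r-i=2, Z[1]=0)=0; Z[14]=0
i=15: min(r-i=1, Z[2]=2)=1; Z[15]=1
i=16: outside box; Z[16]=1 scan→box=[16,17)
i=17: outside box; Z[17]=0
i=18: outside box; Z[18]=0
i=19: outside box; Z[19]=3 scan→box=[19,22)
i=20: min(r-i=2, Z[1]=0)=0; Z[20]=0
i=21: min(r-i=1, Z[2]=2)=1; Z[21]=1
i=22: outside box; Z[22]=0
i=23: outside box; Z[23]=2 scan→box=[23,25)
i=24: min(r-i=1, Z[1]=0)=0; Z[24]=0
i=25: outside box; Z[25]=0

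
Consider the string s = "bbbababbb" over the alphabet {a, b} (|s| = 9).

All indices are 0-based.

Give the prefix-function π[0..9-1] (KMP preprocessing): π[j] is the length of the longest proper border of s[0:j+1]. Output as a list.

[0, 1, 2, 0, 1, 0, 1, 2, 3]

π[0] = 0
j=1 s[j]='b': π[1]=1 (border 'b')
j=2 s[j]='b': π[2]=2 (border 'bb')
j=3 s[j]='a': k: 2→1→0; π[3]=0 (border '')
j=4 s[j]='b': π[4]=1 (border 'b')
j=5 s[j]='a': k: 1→0; π[5]=0 (border '')
j=6 s[j]='b': π[6]=1 (border 'b')
j=7 s[j]='b': π[7]=2 (border 'bb')
j=8 s[j]='b': π[8]=3 (border 'bbb')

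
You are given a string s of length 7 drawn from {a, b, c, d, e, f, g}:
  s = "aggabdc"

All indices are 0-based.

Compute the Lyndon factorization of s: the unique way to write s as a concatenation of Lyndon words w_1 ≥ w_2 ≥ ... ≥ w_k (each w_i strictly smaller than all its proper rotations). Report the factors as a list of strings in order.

emit factor 1: 'agg' (i=0, period=3)
emit factor 2: 'abdc' (i=3, period=4)

["agg", "abdc"]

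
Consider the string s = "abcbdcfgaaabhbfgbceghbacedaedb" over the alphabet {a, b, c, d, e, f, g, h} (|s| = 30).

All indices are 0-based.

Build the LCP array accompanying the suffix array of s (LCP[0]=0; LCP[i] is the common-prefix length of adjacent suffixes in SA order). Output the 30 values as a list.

[0, 2, 1, 2, 1, 1, 0, 1, 1, 2, 1, 1, 1, 0, 1, 2, 1, 0, 1, 1, 0, 2, 1, 0, 2, 0, 1, 1, 0, 2]

rank | idx | suffix
   0 |   8 | aaabhbfgbceghbacedaedb
   1 |   9 | aabhbfgbceghbacedaedb
   2 |   0 | abcbdcfgaaabhbfgbceghbacedaedb
   3 |  10 | abhbfgbceghbacedaedb
   4 |  22 | acedaedb
   5 |  26 | aedb
   6 |  29 | b
   7 |  21 | bacedaedb
   8 |   1 | bcbdcfgaaabhbfgbceghbacedaedb
   9 |  16 | bceghbacedaedb
  10 |   3 | bdcfgaaabhbfgbceghbacedaedb
  11 |  13 | bfgbceghbacedaedb
  12 |  11 | bhbfgbceghbacedaedb
  13 |   2 | cbdcfgaaabhbfgbceghbacedaedb
  14 |  23 | cedaedb
  15 |  17 | ceghbacedaedb
  16 |   5 | cfgaaabhbfgbceghbacedaedb
  17 |  25 | daedb
  18 |  28 | db
  19 |   4 | dcfgaaabhbfgbceghbacedaedb
  20 |  24 | edaedb
  21 |  27 | edb
  22 |  18 | eghbacedaedb
  23 |   6 | fgaaabhbfgbceghbacedaedb
  24 |  14 | fgbceghbacedaedb
  25 |   7 | gaaabhbfgbceghbacedaedb
  26 |  15 | gbceghbacedaedb
  27 |  19 | ghbacedaedb
  28 |  20 | hbacedaedb
  29 |  12 | hbfgbceghbacedaedb

SA = [8, 9, 0, 10, 22, 26, 29, 21, 1, 16, 3, 13, 11, 2, 23, 17, 5, 25, 28, 4, 24, 27, 18, 6, 14, 7, 15, 19, 20, 12]
rank  pair      lcp
   1  s[8:],s[9:]  2  'aa'
   2  s[9:],s[0:]  1  'a'
   3  s[0:],s[10:]  2  'ab'
   4  s[10:],s[22:]  1  'a'
   5  s[22:],s[26:]  1  'a'
   6  s[26:],s[29:]  0  ''
   7  s[29:],s[21:]  1  'b'
   8  s[21:],s[1:]  1  'b'
   9  s[1:],s[16:]  2  'bc'
  10  s[16:],s[3:]  1  'b'
  11  s[3:],s[13:]  1  'b'
  12  s[13:],s[11:]  1  'b'
  13  s[11:],s[2:]  0  ''
  14  s[2:],s[23:]  1  'c'
  15  s[23:],s[17:]  2  'ce'
  16  s[17:],s[5:]  1  'c'
  17  s[5:],s[25:]  0  ''
  18  s[25:],s[28:]  1  'd'
  19  s[28:],s[4:]  1  'd'
  20  s[4:],s[24:]  0  ''
  21  s[24:],s[27:]  2  'ed'
  22  s[27:],s[18:]  1  'e'
  23  s[18:],s[6:]  0  ''
  24  s[6:],s[14:]  2  'fg'
  25  s[14:],s[7:]  0  ''
  26  s[7:],s[15:]  1  'g'
  27  s[15:],s[19:]  1  'g'
  28  s[19:],s[20:]  0  ''
  29  s[20:],s[12:]  2  'hb'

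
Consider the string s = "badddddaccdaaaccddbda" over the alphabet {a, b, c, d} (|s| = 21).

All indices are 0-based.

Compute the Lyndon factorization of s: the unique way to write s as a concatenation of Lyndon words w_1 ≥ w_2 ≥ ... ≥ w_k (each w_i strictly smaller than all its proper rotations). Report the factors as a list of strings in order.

["b", "addddd", "accd", "aaaccddbd", "a"]

emit factor 1: 'b' (i=0, period=1)
emit factor 2: 'addddd' (i=1, period=6)
emit factor 3: 'accd' (i=7, period=4)
emit factor 4: 'aaaccddbd' (i=11, period=9)
emit factor 5: 'a' (i=20, period=1)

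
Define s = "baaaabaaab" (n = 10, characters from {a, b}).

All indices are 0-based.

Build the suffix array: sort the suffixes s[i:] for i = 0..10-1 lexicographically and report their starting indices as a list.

[1, 6, 2, 7, 3, 8, 4, 9, 0, 5]

rank | idx | suffix
   0 |   1 | aaaabaaab
   1 |   6 | aaab
   2 |   2 | aaabaaab
   3 |   7 | aab
   4 |   3 | aabaaab
   5 |   8 | ab
   6 |   4 | abaaab
   7 |   9 | b
   8 |   0 | baaaabaaab
   9 |   5 | baaab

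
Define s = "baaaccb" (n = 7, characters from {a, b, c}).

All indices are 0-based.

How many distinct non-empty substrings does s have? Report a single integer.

23

rank | idx | suffix
   0 |   1 | aaaccb
   1 |   2 | aaccb
   2 |   3 | accb
   3 |   6 | b
   4 |   0 | baaaccb
   5 |   5 | cb
   6 |   4 | ccb

SA = [1, 2, 3, 6, 0, 5, 4]
rank  pair      lcp
   1  s[1:],s[2:]  2  'aa'
   2  s[2:],s[3:]  1  'a'
   3  s[3:],s[6:]  0  ''
   4  s[6:],s[0:]  1  'b'
   5  s[0:],s[5:]  0  ''
   6  s[5:],s[4:]  1  'c'

n(n+1)/2 = 7·8/2 = 28
Σ LCP = 0 + 2 + 1 + 0 + 1 + 0 + 1 = 5
distinct = 28 − 5 = 23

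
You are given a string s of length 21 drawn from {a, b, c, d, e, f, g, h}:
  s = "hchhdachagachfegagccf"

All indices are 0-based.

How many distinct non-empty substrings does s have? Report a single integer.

211

rank | idx | suffix
   0 |   5 | achagachfegagccf
   1 |  10 | achfegagccf
   2 |   8 | agachfegagccf
   3 |  16 | agccf
   4 |  18 | ccf
   5 |  19 | cf
   6 |   6 | chagachfegagccf
   7 |  11 | chfegagccf
   8 |   1 | chhdachagachfegagccf
   9 |   4 | dachagachfegagccf
  10 |  14 | egagccf
  11 |  20 | f
  12 |  13 | fegagccf
  13 |   9 | gachfegagccf
  14 |  15 | gagccf
  15 |  17 | gccf
  16 |   7 | hagachfegagccf
  17 |   0 | hchhdachagachfegagccf
  18 |   3 | hdachagachfegagccf
  19 |  12 | hfegagccf
  20 |   2 | hhdachagachfegagccf

SA = [5, 10, 8, 16, 18, 19, 6, 11, 1, 4, 14, 20, 13, 9, 15, 17, 7, 0, 3, 12, 2]
i: (SA[i-1],SA[i]) lcp shared
  1: (5,10) 3 'ach'
  2: (10,8) 1 'a'
  3: (8,16) 2 'ag'
  4: (16,18) 0 ''
  5: (18,19) 1 'c'
  6: (19,6) 1 'c'
  7: (6,11) 2 'ch'
  8: (11,1) 2 'ch'
  9: (1,4) 0 ''
  10: (4,14) 0 ''
  11: (14,20) 0 ''
  12: (20,13) 1 'f'
  13: (13,9) 0 ''
  14: (9,15) 2 'ga'
  15: (15,17) 1 'g'
  16: (17,7) 0 ''
  17: (7,0) 1 'h'
  18: (0,3) 1 'h'
  19: (3,12) 1 'h'
  20: (12,2) 1 'h'

n(n+1)/2 = 21·22/2 = 231
Σ LCP = 0 + 3 + 1 + 2 + 0 + 1 + 1 + 2 + 2 + 0 + 0 + 0 + 1 + 0 + 2 + 1 + 0 + 1 + 1 + 1 + 1 = 20
distinct = 231 − 20 = 211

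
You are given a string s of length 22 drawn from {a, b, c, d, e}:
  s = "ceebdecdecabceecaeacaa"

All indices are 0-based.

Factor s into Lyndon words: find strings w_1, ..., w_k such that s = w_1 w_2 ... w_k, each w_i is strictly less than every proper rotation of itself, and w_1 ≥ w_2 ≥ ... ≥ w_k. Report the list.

["cee", "bdecdec", "abceecaeac", "a", "a"]

emit factor 1: 'cee' (i=0, period=3)
emit factor 2: 'bdecdec' (i=3, period=7)
emit factor 3: 'abceecaeac' (i=10, period=10)
emit factor 4: 'a' (i=20, period=1)
emit factor 5: 'a' (i=21, period=1)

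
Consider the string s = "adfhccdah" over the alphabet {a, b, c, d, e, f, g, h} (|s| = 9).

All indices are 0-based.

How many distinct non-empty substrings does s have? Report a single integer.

rank→(start, suffix):
  0 → (0, 'adfhccdah')
  1 → (7, 'ah')
  2 → (4, 'ccdah')
  3 → (5, 'cdah')
  4 → (6, 'dah')
  5 → (1, 'dfhccdah')
  6 → (2, 'fhccdah')
  7 → (8, 'h')
  8 → (3, 'hccdah')

SA = [0, 7, 4, 5, 6, 1, 2, 8, 3]
i: (SA[i-1],SA[i]) lcp shared
  1: (0,7) 1 'a'
  2: (7,4) 0 ''
  3: (4,5) 1 'c'
  4: (5,6) 0 ''
  5: (6,1) 1 'd'
  6: (1,2) 0 ''
  7: (2,8) 0 ''
  8: (8,3) 1 'h'

n(n+1)/2 = 9·10/2 = 45
Σ LCP = 0 + 1 + 0 + 1 + 0 + 1 + 0 + 0 + 1 = 4
distinct = 45 − 4 = 41

41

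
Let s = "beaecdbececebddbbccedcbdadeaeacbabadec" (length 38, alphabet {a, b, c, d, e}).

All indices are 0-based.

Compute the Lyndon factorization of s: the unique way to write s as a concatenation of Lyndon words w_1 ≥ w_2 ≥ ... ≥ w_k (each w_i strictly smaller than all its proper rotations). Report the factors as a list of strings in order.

["be", "aecdbececebddbbccedcbd", "adeae", "acb", "abadec"]

emit factor 1: 'be' (i=0, period=2)
emit factor 2: 'aecdbececebddbbccedcbd' (i=2, period=22)
emit factor 3: 'adeae' (i=24, period=5)
emit factor 4: 'acb' (i=29, period=3)
emit factor 5: 'abadec' (i=32, period=6)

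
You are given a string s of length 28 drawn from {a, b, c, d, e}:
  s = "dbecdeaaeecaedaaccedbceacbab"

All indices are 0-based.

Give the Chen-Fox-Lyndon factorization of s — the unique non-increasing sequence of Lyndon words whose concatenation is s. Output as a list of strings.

["d", "becde", "aaeecaed", "aaccedbceacbab"]

emit factor 1: 'd' (i=0, period=1)
emit factor 2: 'becde' (i=1, period=5)
emit factor 3: 'aaeecaed' (i=6, period=8)
emit factor 4: 'aaccedbceacbab' (i=14, period=14)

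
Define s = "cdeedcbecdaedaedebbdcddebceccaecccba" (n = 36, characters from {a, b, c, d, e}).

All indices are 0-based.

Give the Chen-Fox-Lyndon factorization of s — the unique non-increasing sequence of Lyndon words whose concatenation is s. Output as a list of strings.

emit factor 1: 'cdeed' (i=0, period=5)
emit factor 2: 'c' (i=5, period=1)
emit factor 3: 'becd' (i=6, period=4)
emit factor 4: 'aedaedebbdcddebcecc' (i=10, period=19)
emit factor 5: 'aecccb' (i=29, period=6)
emit factor 6: 'a' (i=35, period=1)

["cdeed", "c", "becd", "aedaedebbdcddebcecc", "aecccb", "a"]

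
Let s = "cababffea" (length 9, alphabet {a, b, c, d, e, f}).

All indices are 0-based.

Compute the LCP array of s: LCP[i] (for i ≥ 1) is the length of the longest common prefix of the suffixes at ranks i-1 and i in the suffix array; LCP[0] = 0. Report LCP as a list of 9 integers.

rank→(start, suffix):
  0 → (8, 'a')
  1 → (1, 'ababffea')
  2 → (3, 'abffea')
  3 → (2, 'babffea')
  4 → (4, 'bffea')
  5 → (0, 'cababffea')
  6 → (7, 'ea')
  7 → (6, 'fea')
  8 → (5, 'ffea')

SA = [8, 1, 3, 2, 4, 0, 7, 6, 5]
[i] adj suffixes → lcp
  [1] 8/1 → 1 ('a')
  [2] 1/3 → 2 ('ab')
  [3] 3/2 → 0 ('')
  [4] 2/4 → 1 ('b')
  [5] 4/0 → 0 ('')
  [6] 0/7 → 0 ('')
  [7] 7/6 → 0 ('')
  [8] 6/5 → 1 ('f')

[0, 1, 2, 0, 1, 0, 0, 0, 1]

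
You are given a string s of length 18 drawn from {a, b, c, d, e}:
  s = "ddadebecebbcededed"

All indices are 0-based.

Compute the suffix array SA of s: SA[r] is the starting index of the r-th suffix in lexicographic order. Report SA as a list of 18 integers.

rank→(start, suffix):
  0 → (2, 'adebecebbcededed')
  1 → (9, 'bbcededed')
  2 → (10, 'bcededed')
  3 → (5, 'becebbcededed')
  4 → (7, 'cebbcededed')
  5 → (11, 'cededed')
  6 → (17, 'd')
  7 → (1, 'dadebecebbcededed')
  8 → (0, 'ddadebecebbcededed')
  9 → (3, 'debecebbcededed')
  10 → (15, 'ded')
  11 → (13, 'deded')
  12 → (8, 'ebbcededed')
  13 → (4, 'ebecebbcededed')
  14 → (6, 'ecebbcededed')
  15 → (16, 'ed')
  16 → (14, 'eded')
  17 → (12, 'ededed')

[2, 9, 10, 5, 7, 11, 17, 1, 0, 3, 15, 13, 8, 4, 6, 16, 14, 12]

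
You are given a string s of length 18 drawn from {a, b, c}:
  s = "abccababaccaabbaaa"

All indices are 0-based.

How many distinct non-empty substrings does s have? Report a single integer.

145

rank | idx | suffix
   0 |  17 | a
   1 |  16 | aa
   2 |  15 | aaa
   3 |  11 | aabbaaa
   4 |   4 | ababaccaabbaaa
   5 |   6 | abaccaabbaaa
   6 |  12 | abbaaa
   7 |   0 | abccababaccaabbaaa
   8 |   8 | accaabbaaa
   9 |  14 | baaa
  10 |   5 | babaccaabbaaa
  11 |   7 | baccaabbaaa
  12 |  13 | bbaaa
  13 |   1 | bccababaccaabbaaa
  14 |  10 | caabbaaa
  15 |   3 | cababaccaabbaaa
  16 |   9 | ccaabbaaa
  17 |   2 | ccababaccaabbaaa

SA = [17, 16, 15, 11, 4, 6, 12, 0, 8, 14, 5, 7, 13, 1, 10, 3, 9, 2]
rank  pair      lcp
   1  s[17:],s[16:]  1  'a'
   2  s[16:],s[15:]  2  'aa'
   3  s[15:],s[11:]  2  'aa'
   4  s[11:],s[4:]  1  'a'
   5  s[4:],s[6:]  3  'aba'
   6  s[6:],s[12:]  2  'ab'
   7  s[12:],s[0:]  2  'ab'
   8  s[0:],s[8:]  1  'a'
   9  s[8:],s[14:]  0  ''
  10  s[14:],s[5:]  2  'ba'
  11  s[5:],s[7:]  2  'ba'
  12  s[7:],s[13:]  1  'b'
  13  s[13:],s[1:]  1  'b'
  14  s[1:],s[10:]  0  ''
  15  s[10:],s[3:]  2  'ca'
  16  s[3:],s[9:]  1  'c'
  17  s[9:],s[2:]  3  'cca'

n(n+1)/2 = 18·19/2 = 171
Σ LCP = 0 + 1 + 2 + 2 + 1 + 3 + 2 + 2 + 1 + 0 + 2 + 2 + 1 + 1 + 0 + 2 + 1 + 3 = 26
distinct = 171 − 26 = 145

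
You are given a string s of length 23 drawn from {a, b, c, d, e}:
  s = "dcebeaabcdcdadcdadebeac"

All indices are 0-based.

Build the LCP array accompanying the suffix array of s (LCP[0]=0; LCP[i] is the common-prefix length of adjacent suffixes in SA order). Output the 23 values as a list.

[0, 1, 1, 1, 2, 0, 1, 3, 0, 1, 4, 2, 1, 0, 3, 1, 5, 2, 1, 0, 2, 1, 4]

rank | idx | suffix
   0 |   5 | aabcdcdadcdadebeac
   1 |   6 | abcdcdadcdadebeac
   2 |  21 | ac
   3 |  12 | adcdadebeac
   4 |  16 | adebeac
   5 |   7 | bcdcdadcdadebeac
   6 |   3 | beaabcdcdadcdadebeac
   7 |  19 | beac
   8 |  22 | c
   9 |  10 | cdadcdadebeac
  10 |  14 | cdadebeac
  11 |   8 | cdcdadcdadebeac
  12 |   1 | cebeaabcdcdadcdadebeac
  13 |  11 | dadcdadebeac
  14 |  15 | dadebeac
  15 |   9 | dcdadcdadebeac
  16 |  13 | dcdadebeac
  17 |   0 | dcebeaabcdcdadcdadebeac
  18 |  17 | debeac
  19 |   4 | eaabcdcdadcdadebeac
  20 |  20 | eac
  21 |   2 | ebeaabcdcdadcdadebeac
  22 |  18 | ebeac

SA = [5, 6, 21, 12, 16, 7, 3, 19, 22, 10, 14, 8, 1, 11, 15, 9, 13, 0, 17, 4, 20, 2, 18]
rank  pair      lcp
   1  s[5:],s[6:]  1  'a'
   2  s[6:],s[21:]  1  'a'
   3  s[21:],s[12:]  1  'a'
   4  s[12:],s[16:]  2  'ad'
   5  s[16:],s[7:]  0  ''
   6  s[7:],s[3:]  1  'b'
   7  s[3:],s[19:]  3  'bea'
   8  s[19:],s[22:]  0  ''
   9  s[22:],s[10:]  1  'c'
  10  s[10:],s[14:]  4  'cdad'
  11  s[14:],s[8:]  2  'cd'
  12  s[8:],s[1:]  1  'c'
  13  s[1:],s[11:]  0  ''
  14  s[11:],s[15:]  3  'dad'
  15  s[15:],s[9:]  1  'd'
  16  s[9:],s[13:]  5  'dcdad'
  17  s[13:],s[0:]  2  'dc'
  18  s[0:],s[17:]  1  'd'
  19  s[17:],s[4:]  0  ''
  20  s[4:],s[20:]  2  'ea'
  21  s[20:],s[2:]  1  'e'
  22  s[2:],s[18:]  4  'ebea'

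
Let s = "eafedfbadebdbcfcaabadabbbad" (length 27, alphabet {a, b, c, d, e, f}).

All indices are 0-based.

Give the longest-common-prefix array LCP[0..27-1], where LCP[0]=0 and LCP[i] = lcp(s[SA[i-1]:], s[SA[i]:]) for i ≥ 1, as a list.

rank→(start, suffix):
  0 → (16, 'aabadabbbad')
  1 → (17, 'abadabbbad')
  2 → (21, 'abbbad')
  3 → (25, 'ad')
  4 → (19, 'adabbbad')
  5 → (7, 'adebdbcfcaabadabbbad')
  6 → (1, 'afedfbadebdbcfcaabadabbbad')
  7 → (24, 'bad')
  8 → (18, 'badabbbad')
  9 → (6, 'badebdbcfcaabadabbbad')
  10 → (23, 'bbad')
  11 → (22, 'bbbad')
  12 → (12, 'bcfcaabadabbbad')
  13 → (10, 'bdbcfcaabadabbbad')
  14 → (15, 'caabadabbbad')
  15 → (13, 'cfcaabadabbbad')
  16 → (26, 'd')
  17 → (20, 'dabbbad')
  18 → (11, 'dbcfcaabadabbbad')
  19 → (8, 'debdbcfcaabadabbbad')
  20 → (4, 'dfbadebdbcfcaabadabbbad')
  21 → (0, 'eafedfbadebdbcfcaabadabbbad')
  22 → (9, 'ebdbcfcaabadabbbad')
  23 → (3, 'edfbadebdbcfcaabadabbbad')
  24 → (5, 'fbadebdbcfcaabadabbbad')
  25 → (14, 'fcaabadabbbad')
  26 → (2, 'fedfbadebdbcfcaabadabbbad')

SA = [16, 17, 21, 25, 19, 7, 1, 24, 18, 6, 23, 22, 12, 10, 15, 13, 26, 20, 11, 8, 4, 0, 9, 3, 5, 14, 2]
rank  pair      lcp
   1  s[16:],s[17:]  1  'a'
   2  s[17:],s[21:]  2  'ab'
   3  s[21:],s[25:]  1  'a'
   4  s[25:],s[19:]  2  'ad'
   5  s[19:],s[7:]  2  'ad'
   6  s[7:],s[1:]  1  'a'
   7  s[1:],s[24:]  0  ''
   8  s[24:],s[18:]  3  'bad'
   9  s[18:],s[6:]  3  'bad'
  10  s[6:],s[23:]  1  'b'
  11  s[23:],s[22:]  2  'bb'
  12  s[22:],s[12:]  1  'b'
  13  s[12:],s[10:]  1  'b'
  14  s[10:],s[15:]  0  ''
  15  s[15:],s[13:]  1  'c'
  16  s[13:],s[26:]  0  ''
  17  s[26:],s[20:]  1  'd'
  18  s[20:],s[11:]  1  'd'
  19  s[11:],s[8:]  1  'd'
  20  s[8:],s[4:]  1  'd'
  21  s[4:],s[0:]  0  ''
  22  s[0:],s[9:]  1  'e'
  23  s[9:],s[3:]  1  'e'
  24  s[3:],s[5:]  0  ''
  25  s[5:],s[14:]  1  'f'
  26  s[14:],s[2:]  1  'f'

[0, 1, 2, 1, 2, 2, 1, 0, 3, 3, 1, 2, 1, 1, 0, 1, 0, 1, 1, 1, 1, 0, 1, 1, 0, 1, 1]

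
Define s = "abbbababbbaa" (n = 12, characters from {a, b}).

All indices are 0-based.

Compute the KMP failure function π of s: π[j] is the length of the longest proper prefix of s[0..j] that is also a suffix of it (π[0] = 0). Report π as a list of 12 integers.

[0, 0, 0, 0, 1, 2, 1, 2, 3, 4, 5, 1]

π[0] = 0
j=1 s[j]='b': π[1]=0 (border '')
j=2 s[j]='b': π[2]=0 (border '')
j=3 s[j]='b': π[3]=0 (border '')
j=4 s[j]='a': π[4]=1 (border 'a')
j=5 s[j]='b': π[5]=2 (border 'ab')
j=6 s[j]='a': k: 2→0; π[6]=1 (border 'a')
j=7 s[j]='b': π[7]=2 (border 'ab')
j=8 s[j]='b': π[8]=3 (border 'abb')
j=9 s[j]='b': π[9]=4 (border 'abbb')
j=10 s[j]='a': π[10]=5 (border 'abbba')
j=11 s[j]='a': k: 5→1→0; π[11]=1 (border 'a')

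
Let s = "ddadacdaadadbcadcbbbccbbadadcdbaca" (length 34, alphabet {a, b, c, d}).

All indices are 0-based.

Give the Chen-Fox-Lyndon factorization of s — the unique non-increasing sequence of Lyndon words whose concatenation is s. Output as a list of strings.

emit factor 1: 'd' (i=0, period=1)
emit factor 2: 'd' (i=1, period=1)
emit factor 3: 'ad' (i=2, period=2)
emit factor 4: 'acd' (i=4, period=3)
emit factor 5: 'aadadbcadcbbbccbbadadcdbac' (i=7, period=26)
emit factor 6: 'a' (i=33, period=1)

["d", "d", "ad", "acd", "aadadbcadcbbbccbbadadcdbac", "a"]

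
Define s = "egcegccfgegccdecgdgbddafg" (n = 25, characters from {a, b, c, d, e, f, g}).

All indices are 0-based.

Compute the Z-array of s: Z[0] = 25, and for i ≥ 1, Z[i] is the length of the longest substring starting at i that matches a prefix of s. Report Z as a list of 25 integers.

Z[0]=25
i=1: i≥r, start 0; Z[1]=0
i=2: i≥r, start 0; Z[2]=0
i=3: i≥r, start 0; Z[3]=3 scan→box=[3,6)
i=4: min(r-i=2, Z[1]=0)=0; Z[4]=0
i=5: min(r-i=1, Z[2]=0)=0; Z[5]=0
i=6: i≥r, start 0; Z[6]=0
i=7: i≥r, start 0; Z[7]=0
i=8: i≥r, start 0; Z[8]=0
i=9: i≥r, start 0; Z[9]=3 scan→box=[9,12)
i=10: min(r-i=2, Z[1]=0)=0; Z[10]=0
i=11: min(r-i=1, Z[2]=0)=0; Z[11]=0
i=12: i≥r, start 0; Z[12]=0
i=13: i≥r, start 0; Z[13]=0
i=14: i≥r, start 0; Z[14]=1 scan→box=[14,15)
i=15: i≥r, start 0; Z[15]=0
i=16: i≥r, start 0; Z[16]=0
i=17: i≥r, start 0; Z[17]=0
i=18: i≥r, start 0; Z[18]=0
i=19: i≥r, start 0; Z[19]=0
i=20: i≥r, start 0; Z[20]=0
i=21: i≥r, start 0; Z[21]=0
i=22: i≥r, start 0; Z[22]=0
i=23: i≥r, start 0; Z[23]=0
i=24: i≥r, start 0; Z[24]=0

[25, 0, 0, 3, 0, 0, 0, 0, 0, 3, 0, 0, 0, 0, 1, 0, 0, 0, 0, 0, 0, 0, 0, 0, 0]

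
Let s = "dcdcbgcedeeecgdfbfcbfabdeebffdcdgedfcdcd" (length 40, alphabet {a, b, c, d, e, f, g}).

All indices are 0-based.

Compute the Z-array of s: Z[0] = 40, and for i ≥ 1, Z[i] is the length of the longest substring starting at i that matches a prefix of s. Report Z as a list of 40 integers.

[40, 0, 2, 0, 0, 0, 0, 0, 1, 0, 0, 0, 0, 0, 1, 0, 0, 0, 0, 0, 0, 0, 0, 1, 0, 0, 0, 0, 0, 3, 0, 1, 0, 0, 1, 0, 0, 3, 0, 1]

Z[0]=40
i=1: outside box; Z[1]=0
i=2: outside box; Z[2]=2 scan→box=[2,4)
i=3: min(r-i=1, Z[1]=0)=0; Z[3]=0
i=4: outside box; Z[4]=0
i=5: outside box; Z[5]=0
i=6: outside box; Z[6]=0
i=7: outside box; Z[7]=0
i=8: outside box; Z[8]=1 scan→box=[8,9)
i=9: outside box; Z[9]=0
i=10: outside box; Z[10]=0
i=11: outside box; Z[11]=0
i=12: outside box; Z[12]=0
i=13: outside box; Z[13]=0
i=14: outside box; Z[14]=1 scan→box=[14,15)
i=15: outside box; Z[15]=0
i=16: outside box; Z[16]=0
i=17: outside box; Z[17]=0
i=18: outside box; Z[18]=0
i=19: outside box; Z[19]=0
i=20: outside box; Z[20]=0
i=21: outside box; Z[21]=0
i=22: outside box; Z[22]=0
i=23: outside box; Z[23]=1 scan→box=[23,24)
i=24: outside box; Z[24]=0
i=25: outside box; Z[25]=0
i=26: outside box; Z[26]=0
i=27: outside box; Z[27]=0
i=28: outside box; Z[28]=0
i=29: outside box; Z[29]=3 scan→box=[29,32)
i=30: min(r-i=2, Z[1]=0)=0; Z[30]=0
i=31: min(r-i=1, Z[2]=2)=1; Z[31]=1
i=32: outside box; Z[32]=0
i=33: outside box; Z[33]=0
i=34: outside box; Z[34]=1 scan→box=[34,35)
i=35: outside box; Z[35]=0
i=36: outside box; Z[36]=0
i=37: outside box; Z[37]=3 scan→box=[37,40)
i=38: min(r-i=2, Z[1]=0)=0; Z[38]=0
i=39: min(r-i=1, Z[2]=2)=1; Z[39]=1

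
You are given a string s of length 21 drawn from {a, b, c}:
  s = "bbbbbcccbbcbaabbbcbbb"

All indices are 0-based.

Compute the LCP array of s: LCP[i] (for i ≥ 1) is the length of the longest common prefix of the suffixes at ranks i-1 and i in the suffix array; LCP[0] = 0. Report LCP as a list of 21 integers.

sorted suffixes:
  #0 SA[0]=12  'aabbbcbbb'
  #1 SA[1]=13  'abbbcbbb'
  #2 SA[2]=20  'b'
  #3 SA[3]=11  'baabbbcbbb'
  #4 SA[4]=19  'bb'
  #5 SA[5]=18  'bbb'
  #6 SA[6]=0  'bbbbbcccbbcbaabbbcbbb'
  #7 SA[7]=1  'bbbbcccbbcbaabbbcbbb'
  #8 SA[8]=14  'bbbcbbb'
  #9 SA[9]=2  'bbbcccbbcbaabbbcbbb'
  #10 SA[10]=8  'bbcbaabbbcbbb'
  #11 SA[11]=15  'bbcbbb'
  #12 SA[12]=3  'bbcccbbcbaabbbcbbb'
  #13 SA[13]=9  'bcbaabbbcbbb'
  #14 SA[14]=16  'bcbbb'
  #15 SA[15]=4  'bcccbbcbaabbbcbbb'
  #16 SA[16]=10  'cbaabbbcbbb'
  #17 SA[17]=17  'cbbb'
  #18 SA[18]=7  'cbbcbaabbbcbbb'
  #19 SA[19]=6  'ccbbcbaabbbcbbb'
  #20 SA[20]=5  'cccbbcbaabbbcbbb'

SA = [12, 13, 20, 11, 19, 18, 0, 1, 14, 2, 8, 15, 3, 9, 16, 4, 10, 17, 7, 6, 5]
rank  pair      lcp
   1  s[12:],s[13:]  1  'a'
   2  s[13:],s[20:]  0  ''
   3  s[20:],s[11:]  1  'b'
   4  s[11:],s[19:]  1  'b'
   5  s[19:],s[18:]  2  'bb'
   6  s[18:],s[0:]  3  'bbb'
   7  s[0:],s[1:]  4  'bbbb'
   8  s[1:],s[14:]  3  'bbb'
   9  s[14:],s[2:]  4  'bbbc'
  10  s[2:],s[8:]  2  'bb'
  11  s[8:],s[15:]  4  'bbcb'
  12  s[15:],s[3:]  3  'bbc'
  13  s[3:],s[9:]  1  'b'
  14  s[9:],s[16:]  3  'bcb'
  15  s[16:],s[4:]  2  'bc'
  16  s[4:],s[10:]  0  ''
  17  s[10:],s[17:]  2  'cb'
  18  s[17:],s[7:]  3  'cbb'
  19  s[7:],s[6:]  1  'c'
  20  s[6:],s[5:]  2  'cc'

[0, 1, 0, 1, 1, 2, 3, 4, 3, 4, 2, 4, 3, 1, 3, 2, 0, 2, 3, 1, 2]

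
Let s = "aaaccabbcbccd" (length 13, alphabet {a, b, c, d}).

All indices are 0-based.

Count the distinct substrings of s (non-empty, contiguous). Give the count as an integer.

79

rank | idx | suffix
   0 |   0 | aaaccabbcbccd
   1 |   1 | aaccabbcbccd
   2 |   5 | abbcbccd
   3 |   2 | accabbcbccd
   4 |   6 | bbcbccd
   5 |   7 | bcbccd
   6 |   9 | bccd
   7 |   4 | cabbcbccd
   8 |   8 | cbccd
   9 |   3 | ccabbcbccd
  10 |  10 | ccd
  11 |  11 | cd
  12 |  12 | d

SA = [0, 1, 5, 2, 6, 7, 9, 4, 8, 3, 10, 11, 12]
i: (SA[i-1],SA[i]) lcp shared
  1: (0,1) 2 'aa'
  2: (1,5) 1 'a'
  3: (5,2) 1 'a'
  4: (2,6) 0 ''
  5: (6,7) 1 'b'
  6: (7,9) 2 'bc'
  7: (9,4) 0 ''
  8: (4,8) 1 'c'
  9: (8,3) 1 'c'
  10: (3,10) 2 'cc'
  11: (10,11) 1 'c'
  12: (11,12) 0 ''

n(n+1)/2 = 13·14/2 = 91
Σ LCP = 0 + 2 + 1 + 1 + 0 + 1 + 2 + 0 + 1 + 1 + 2 + 1 + 0 = 12
distinct = 91 − 12 = 79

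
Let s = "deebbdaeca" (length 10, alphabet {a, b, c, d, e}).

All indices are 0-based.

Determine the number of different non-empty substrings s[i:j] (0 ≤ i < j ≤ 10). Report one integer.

rank | idx | suffix
   0 |   9 | a
   1 |   6 | aeca
   2 |   3 | bbdaeca
   3 |   4 | bdaeca
   4 |   8 | ca
   5 |   5 | daeca
   6 |   0 | deebbdaeca
   7 |   2 | ebbdaeca
   8 |   7 | eca
   9 |   1 | eebbdaeca

SA = [9, 6, 3, 4, 8, 5, 0, 2, 7, 1]
rank  pair      lcp
   1  s[9:],s[6:]  1  'a'
   2  s[6:],s[3:]  0  ''
   3  s[3:],s[4:]  1  'b'
   4  s[4:],s[8:]  0  ''
   5  s[8:],s[5:]  0  ''
   6  s[5:],s[0:]  1  'd'
   7  s[0:],s[2:]  0  ''
   8  s[2:],s[7:]  1  'e'
   9  s[7:],s[1:]  1  'e'

n(n+1)/2 = 10·11/2 = 55
Σ LCP = 0 + 1 + 0 + 1 + 0 + 0 + 1 + 0 + 1 + 1 = 5
distinct = 55 − 5 = 50

50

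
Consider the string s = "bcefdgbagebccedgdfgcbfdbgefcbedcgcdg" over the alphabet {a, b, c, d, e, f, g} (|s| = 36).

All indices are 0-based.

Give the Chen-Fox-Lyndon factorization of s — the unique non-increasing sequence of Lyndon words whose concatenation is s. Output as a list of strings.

["bcefdg", "b", "agebccedgdfgcbfdbgefcbedcgcdg"]

emit factor 1: 'bcefdg' (i=0, period=6)
emit factor 2: 'b' (i=6, period=1)
emit factor 3: 'agebccedgdfgcbfdbgefcbedcgcdg' (i=7, period=29)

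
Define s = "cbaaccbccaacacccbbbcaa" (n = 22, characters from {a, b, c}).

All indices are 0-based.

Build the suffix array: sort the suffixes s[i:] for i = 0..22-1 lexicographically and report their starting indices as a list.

rank | idx | suffix
   0 |  21 | a
   1 |  20 | aa
   2 |   9 | aacacccbbbcaa
   3 |   2 | aaccbccaacacccbbbcaa
   4 |  10 | acacccbbbcaa
   5 |   3 | accbccaacacccbbbcaa
   6 |  12 | acccbbbcaa
   7 |   1 | baaccbccaacacccbbbcaa
   8 |  16 | bbbcaa
   9 |  17 | bbcaa
  10 |  18 | bcaa
  11 |   6 | bccaacacccbbbcaa
  12 |  19 | caa
  13 |   8 | caacacccbbbcaa
  14 |  11 | cacccbbbcaa
  15 |   0 | cbaaccbccaacacccbbbcaa
  16 |  15 | cbbbcaa
  17 |   5 | cbccaacacccbbbcaa
  18 |   7 | ccaacacccbbbcaa
  19 |  14 | ccbbbcaa
  20 |   4 | ccbccaacacccbbbcaa
  21 |  13 | cccbbbcaa

[21, 20, 9, 2, 10, 3, 12, 1, 16, 17, 18, 6, 19, 8, 11, 0, 15, 5, 7, 14, 4, 13]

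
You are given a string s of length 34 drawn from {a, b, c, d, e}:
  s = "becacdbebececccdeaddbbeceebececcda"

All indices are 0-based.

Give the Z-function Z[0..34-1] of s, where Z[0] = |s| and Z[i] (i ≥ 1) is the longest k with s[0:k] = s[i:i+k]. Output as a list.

Z[0]=34
i=1: i≥r, start 0; Z[1]=0
i=2: i≥r, start 0; Z[2]=0
i=3: i≥r, start 0; Z[3]=0
i=4: i≥r, start 0; Z[4]=0
i=5: i≥r, start 0; Z[5]=0
i=6: i≥r, start 0; Z[6]=2 scan→box=[6,8)
i=7: min(r-i=1, Z[1]=0)=0; Z[7]=0
i=8: i≥r, start 0; Z[8]=3 scan→box=[8,11)
i=9: min(r-i=2, Z[1]=0)=0; Z[9]=0
i=10: min(r-i=1, Z[2]=0)=0; Z[10]=0
i=11: i≥r, start 0; Z[11]=0
i=12: i≥r, start 0; Z[12]=0
i=13: i≥r, start 0; Z[13]=0
i=14: i≥r, start 0; Z[14]=0
i=15: i≥r, start 0; Z[15]=0
i=16: i≥r, start 0; Z[16]=0
i=17: i≥r, start 0; Z[17]=0
i=18: i≥r, start 0; Z[18]=0
i=19: i≥r, start 0; Z[19]=0
i=20: i≥r, start 0; Z[20]=1 scan→box=[20,21)
i=21: i≥r, start 0; Z[21]=3 scan→box=[21,24)
i=22: min(r-i=2, Z[1]=0)=0; Z[22]=0
i=23: min(r-i=1, Z[2]=0)=0; Z[23]=0
i=24: i≥r, start 0; Z[24]=0
i=25: i≥r, start 0; Z[25]=0
i=26: i≥r, start 0; Z[26]=3 scan→box=[26,29)
i=27: min(r-i=2, Z[1]=0)=0; Z[27]=0
i=28: min(r-i=1, Z[2]=0)=0; Z[28]=0
i=29: i≥r, start 0; Z[29]=0
i=30: i≥r, start 0; Z[30]=0
i=31: i≥r, start 0; Z[31]=0
i=32: i≥r, start 0; Z[32]=0
i=33: i≥r, start 0; Z[33]=0

[34, 0, 0, 0, 0, 0, 2, 0, 3, 0, 0, 0, 0, 0, 0, 0, 0, 0, 0, 0, 1, 3, 0, 0, 0, 0, 3, 0, 0, 0, 0, 0, 0, 0]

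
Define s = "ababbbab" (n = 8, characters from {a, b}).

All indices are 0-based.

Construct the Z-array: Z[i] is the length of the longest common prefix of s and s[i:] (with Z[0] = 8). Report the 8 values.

[8, 0, 2, 0, 0, 0, 2, 0]

Z[0]=8
i=1: outside box; Z[1]=0
i=2: outside box; Z[2]=2 scan→box=[2,4)
i=3: min(r-i=1, Z[1]=0)=0; Z[3]=0
i=4: outside box; Z[4]=0
i=5: outside box; Z[5]=0
i=6: outside box; Z[6]=2 scan→box=[6,8)
i=7: min(r-i=1, Z[1]=0)=0; Z[7]=0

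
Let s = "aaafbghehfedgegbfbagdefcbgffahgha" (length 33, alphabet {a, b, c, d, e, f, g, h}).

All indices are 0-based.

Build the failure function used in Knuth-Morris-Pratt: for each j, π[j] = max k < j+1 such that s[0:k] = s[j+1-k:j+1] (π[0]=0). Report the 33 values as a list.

[0, 1, 2, 0, 0, 0, 0, 0, 0, 0, 0, 0, 0, 0, 0, 0, 0, 0, 1, 0, 0, 0, 0, 0, 0, 0, 0, 0, 1, 0, 0, 0, 1]

π[0] = 0
j=1 s[j]='a': π[1]=1 (border 'a')
j=2 s[j]='a': π[2]=2 (border 'aa')
j=3 s[j]='f': k: 2→1→0; π[3]=0 (border '')
j=4 s[j]='b': π[4]=0 (border '')
j=5 s[j]='g': π[5]=0 (border '')
j=6 s[j]='h': π[6]=0 (border '')
j=7 s[j]='e': π[7]=0 (border '')
j=8 s[j]='h': π[8]=0 (border '')
j=9 s[j]='f': π[9]=0 (border '')
j=10 s[j]='e': π[10]=0 (border '')
j=11 s[j]='d': π[11]=0 (border '')
j=12 s[j]='g': π[12]=0 (border '')
j=13 s[j]='e': π[13]=0 (border '')
j=14 s[j]='g': π[14]=0 (border '')
j=15 s[j]='b': π[15]=0 (border '')
j=16 s[j]='f': π[16]=0 (border '')
j=17 s[j]='b': π[17]=0 (border '')
j=18 s[j]='a': π[18]=1 (border 'a')
j=19 s[j]='g': k: 1→0; π[19]=0 (border '')
j=20 s[j]='d': π[20]=0 (border '')
j=21 s[j]='e': π[21]=0 (border '')
j=22 s[j]='f': π[22]=0 (border '')
j=23 s[j]='c': π[23]=0 (border '')
j=24 s[j]='b': π[24]=0 (border '')
j=25 s[j]='g': π[25]=0 (border '')
j=26 s[j]='f': π[26]=0 (border '')
j=27 s[j]='f': π[27]=0 (border '')
j=28 s[j]='a': π[28]=1 (border 'a')
j=29 s[j]='h': k: 1→0; π[29]=0 (border '')
j=30 s[j]='g': π[30]=0 (border '')
j=31 s[j]='h': π[31]=0 (border '')
j=32 s[j]='a': π[32]=1 (border 'a')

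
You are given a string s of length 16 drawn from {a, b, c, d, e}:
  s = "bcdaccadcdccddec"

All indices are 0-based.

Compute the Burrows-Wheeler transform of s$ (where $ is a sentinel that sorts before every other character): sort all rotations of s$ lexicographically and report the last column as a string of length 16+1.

cdc$ecadbdcccacdd

rank  rotation           last
    0  $bcdaccadcdccddec  c
    1  accadcdccddec$bcd  d
    2  adcdccddec$bcdacc  c
    3  bcdaccadcdccddec$  $
    4  c$bcdaccadcdccdde  e
    5  cadcdccddec$bcdac  c
    6  ccadcdccddec$bcda  a
    7  ccddec$bcdaccadcd  d
    8  cdaccadcdccddec$b  b
    9  cdccddec$bcdaccad  d
   10  cddec$bcdaccadcdc  c
   11  daccadcdccddec$bc  c
   12  dccddec$bcdaccadc  c
   13  dcdccddec$bcdacca  a
   14  ddec$bcdaccadcdcc  c
   15  dec$bcdaccadcdccd  d
   16  ec$bcdaccadcdccdd  d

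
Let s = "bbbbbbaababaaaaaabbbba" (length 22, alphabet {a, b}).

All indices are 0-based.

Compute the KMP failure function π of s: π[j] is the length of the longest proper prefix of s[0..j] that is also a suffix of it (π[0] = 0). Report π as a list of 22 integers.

[0, 1, 2, 3, 4, 5, 0, 0, 1, 0, 1, 0, 0, 0, 0, 0, 0, 1, 2, 3, 4, 0]

π[0] = 0
j=1 s[j]='b': π[1]=1 (border 'b')
j=2 s[j]='b': π[2]=2 (border 'bb')
j=3 s[j]='b': π[3]=3 (border 'bbb')
j=4 s[j]='b': π[4]=4 (border 'bbbb')
j=5 s[j]='b': π[5]=5 (border 'bbbbb')
j=6 s[j]='a': k: 5→4→3→2→1→0; π[6]=0 (border '')
j=7 s[j]='a': π[7]=0 (border '')
j=8 s[j]='b': π[8]=1 (border 'b')
j=9 s[j]='a': k: 1→0; π[9]=0 (border '')
j=10 s[j]='b': π[10]=1 (border 'b')
j=11 s[j]='a': k: 1→0; π[11]=0 (border '')
j=12 s[j]='a': π[12]=0 (border '')
j=13 s[j]='a': π[13]=0 (border '')
j=14 s[j]='a': π[14]=0 (border '')
j=15 s[j]='a': π[15]=0 (border '')
j=16 s[j]='a': π[16]=0 (border '')
j=17 s[j]='b': π[17]=1 (border 'b')
j=18 s[j]='b': π[18]=2 (border 'bb')
j=19 s[j]='b': π[19]=3 (border 'bbb')
j=20 s[j]='b': π[20]=4 (border 'bbbb')
j=21 s[j]='a': k: 4→3→2→1→0; π[21]=0 (border '')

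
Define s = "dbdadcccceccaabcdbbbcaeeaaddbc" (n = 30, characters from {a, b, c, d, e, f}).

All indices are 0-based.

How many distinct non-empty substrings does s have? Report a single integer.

428

rank | idx | suffix
   0 |  12 | aabcdbbbcaeeaaddbc
   1 |  24 | aaddbc
   2 |  13 | abcdbbbcaeeaaddbc
   3 |   3 | adcccceccaabcdbbbcaeeaaddbc
   4 |  25 | addbc
   5 |  21 | aeeaaddbc
   6 |  17 | bbbcaeeaaddbc
   7 |  18 | bbcaeeaaddbc
   8 |  28 | bc
   9 |  19 | bcaeeaaddbc
  10 |  14 | bcdbbbcaeeaaddbc
  11 |   1 | bdadcccceccaabcdbbbcaeeaaddbc
  12 |  29 | c
  13 |  11 | caabcdbbbcaeeaaddbc
  14 |  20 | caeeaaddbc
  15 |  10 | ccaabcdbbbcaeeaaddbc
  16 |   5 | cccceccaabcdbbbcaeeaaddbc
  17 |   6 | ccceccaabcdbbbcaeeaaddbc
  18 |   7 | cceccaabcdbbbcaeeaaddbc
  19 |  15 | cdbbbcaeeaaddbc
  20 |   8 | ceccaabcdbbbcaeeaaddbc
  21 |   2 | dadcccceccaabcdbbbcaeeaaddbc
  22 |  16 | dbbbcaeeaaddbc
  23 |  27 | dbc
  24 |   0 | dbdadcccceccaabcdbbbcaeeaaddbc
  25 |   4 | dcccceccaabcdbbbcaeeaaddbc
  26 |  26 | ddbc
  27 |  23 | eaaddbc
  28 |   9 | eccaabcdbbbcaeeaaddbc
  29 |  22 | eeaaddbc

SA = [12, 24, 13, 3, 25, 21, 17, 18, 28, 19, 14, 1, 29, 11, 20, 10, 5, 6, 7, 15, 8, 2, 16, 27, 0, 4, 26, 23, 9, 22]
i: (SA[i-1],SA[i]) lcp shared
  1: (12,24) 2 'aa'
  2: (24,13) 1 'a'
  3: (13,3) 1 'a'
  4: (3,25) 2 'ad'
  5: (25,21) 1 'a'
  6: (21,17) 0 ''
  7: (17,18) 2 'bb'
  8: (18,28) 1 'b'
  9: (28,19) 2 'bc'
  10: (19,14) 2 'bc'
  11: (14,1) 1 'b'
  12: (1,29) 0 ''
  13: (29,11) 1 'c'
  14: (11,20) 2 'ca'
  15: (20,10) 1 'c'
  16: (10,5) 2 'cc'
  17: (5,6) 3 'ccc'
  18: (6,7) 2 'cc'
  19: (7,15) 1 'c'
  20: (15,8) 1 'c'
  21: (8,2) 0 ''
  22: (2,16) 1 'd'
  23: (16,27) 2 'db'
  24: (27,0) 2 'db'
  25: (0,4) 1 'd'
  26: (4,26) 1 'd'
  27: (26,23) 0 ''
  28: (23,9) 1 'e'
  29: (9,22) 1 'e'

n(n+1)/2 = 30·31/2 = 465
Σ LCP = 0 + 2 + 1 + 1 + 2 + 1 + 0 + 2 + 1 + 2 + 2 + 1 + 0 + 1 + 2 + 1 + 2 + 3 + 2 + 1 + 1 + 0 + 1 + 2 + 2 + 1 + 1 + 0 + 1 + 1 = 37
distinct = 465 − 37 = 428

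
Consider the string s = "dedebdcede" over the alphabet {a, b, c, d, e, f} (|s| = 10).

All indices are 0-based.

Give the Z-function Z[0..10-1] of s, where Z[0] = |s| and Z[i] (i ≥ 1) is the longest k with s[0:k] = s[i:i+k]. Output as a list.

[10, 0, 2, 0, 0, 1, 0, 0, 2, 0]

Z[0]=10
i=1: outside box; Z[1]=0
i=2: outside box; Z[2]=2 grow→box=[2,4)
i=3: min(r-i=1, Z[1]=0)=0; Z[3]=0
i=4: outside box; Z[4]=0
i=5: outside box; Z[5]=1 grow→box=[5,6)
i=6: outside box; Z[6]=0
i=7: outside box; Z[7]=0
i=8: outside box; Z[8]=2 grow→box=[8,10)
i=9: min(r-i=1, Z[1]=0)=0; Z[9]=0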